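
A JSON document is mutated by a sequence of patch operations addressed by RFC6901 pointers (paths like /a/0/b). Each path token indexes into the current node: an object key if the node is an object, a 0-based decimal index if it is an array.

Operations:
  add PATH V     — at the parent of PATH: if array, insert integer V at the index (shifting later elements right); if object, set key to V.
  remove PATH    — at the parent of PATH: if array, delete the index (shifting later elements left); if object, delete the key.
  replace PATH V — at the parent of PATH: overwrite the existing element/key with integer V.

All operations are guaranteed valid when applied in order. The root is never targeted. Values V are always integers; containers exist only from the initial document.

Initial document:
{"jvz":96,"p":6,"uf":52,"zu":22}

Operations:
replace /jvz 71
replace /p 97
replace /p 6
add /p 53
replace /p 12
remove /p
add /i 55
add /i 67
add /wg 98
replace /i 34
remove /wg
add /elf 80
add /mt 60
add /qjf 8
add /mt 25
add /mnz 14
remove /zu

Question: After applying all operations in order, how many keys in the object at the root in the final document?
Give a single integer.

After op 1 (replace /jvz 71): {"jvz":71,"p":6,"uf":52,"zu":22}
After op 2 (replace /p 97): {"jvz":71,"p":97,"uf":52,"zu":22}
After op 3 (replace /p 6): {"jvz":71,"p":6,"uf":52,"zu":22}
After op 4 (add /p 53): {"jvz":71,"p":53,"uf":52,"zu":22}
After op 5 (replace /p 12): {"jvz":71,"p":12,"uf":52,"zu":22}
After op 6 (remove /p): {"jvz":71,"uf":52,"zu":22}
After op 7 (add /i 55): {"i":55,"jvz":71,"uf":52,"zu":22}
After op 8 (add /i 67): {"i":67,"jvz":71,"uf":52,"zu":22}
After op 9 (add /wg 98): {"i":67,"jvz":71,"uf":52,"wg":98,"zu":22}
After op 10 (replace /i 34): {"i":34,"jvz":71,"uf":52,"wg":98,"zu":22}
After op 11 (remove /wg): {"i":34,"jvz":71,"uf":52,"zu":22}
After op 12 (add /elf 80): {"elf":80,"i":34,"jvz":71,"uf":52,"zu":22}
After op 13 (add /mt 60): {"elf":80,"i":34,"jvz":71,"mt":60,"uf":52,"zu":22}
After op 14 (add /qjf 8): {"elf":80,"i":34,"jvz":71,"mt":60,"qjf":8,"uf":52,"zu":22}
After op 15 (add /mt 25): {"elf":80,"i":34,"jvz":71,"mt":25,"qjf":8,"uf":52,"zu":22}
After op 16 (add /mnz 14): {"elf":80,"i":34,"jvz":71,"mnz":14,"mt":25,"qjf":8,"uf":52,"zu":22}
After op 17 (remove /zu): {"elf":80,"i":34,"jvz":71,"mnz":14,"mt":25,"qjf":8,"uf":52}
Size at the root: 7

Answer: 7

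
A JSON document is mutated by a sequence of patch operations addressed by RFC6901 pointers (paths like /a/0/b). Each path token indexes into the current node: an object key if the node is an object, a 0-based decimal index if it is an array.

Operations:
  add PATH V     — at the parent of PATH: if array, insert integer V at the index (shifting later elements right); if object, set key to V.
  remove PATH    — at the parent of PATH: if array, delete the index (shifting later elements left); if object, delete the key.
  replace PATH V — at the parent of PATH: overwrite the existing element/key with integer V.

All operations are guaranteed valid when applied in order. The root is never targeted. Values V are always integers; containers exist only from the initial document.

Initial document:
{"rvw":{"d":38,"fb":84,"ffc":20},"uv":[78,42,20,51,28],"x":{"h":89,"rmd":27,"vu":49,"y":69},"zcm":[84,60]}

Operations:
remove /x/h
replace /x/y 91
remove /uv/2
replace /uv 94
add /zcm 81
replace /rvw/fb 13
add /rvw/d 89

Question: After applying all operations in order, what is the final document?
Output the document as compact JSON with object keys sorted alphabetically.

After op 1 (remove /x/h): {"rvw":{"d":38,"fb":84,"ffc":20},"uv":[78,42,20,51,28],"x":{"rmd":27,"vu":49,"y":69},"zcm":[84,60]}
After op 2 (replace /x/y 91): {"rvw":{"d":38,"fb":84,"ffc":20},"uv":[78,42,20,51,28],"x":{"rmd":27,"vu":49,"y":91},"zcm":[84,60]}
After op 3 (remove /uv/2): {"rvw":{"d":38,"fb":84,"ffc":20},"uv":[78,42,51,28],"x":{"rmd":27,"vu":49,"y":91},"zcm":[84,60]}
After op 4 (replace /uv 94): {"rvw":{"d":38,"fb":84,"ffc":20},"uv":94,"x":{"rmd":27,"vu":49,"y":91},"zcm":[84,60]}
After op 5 (add /zcm 81): {"rvw":{"d":38,"fb":84,"ffc":20},"uv":94,"x":{"rmd":27,"vu":49,"y":91},"zcm":81}
After op 6 (replace /rvw/fb 13): {"rvw":{"d":38,"fb":13,"ffc":20},"uv":94,"x":{"rmd":27,"vu":49,"y":91},"zcm":81}
After op 7 (add /rvw/d 89): {"rvw":{"d":89,"fb":13,"ffc":20},"uv":94,"x":{"rmd":27,"vu":49,"y":91},"zcm":81}

Answer: {"rvw":{"d":89,"fb":13,"ffc":20},"uv":94,"x":{"rmd":27,"vu":49,"y":91},"zcm":81}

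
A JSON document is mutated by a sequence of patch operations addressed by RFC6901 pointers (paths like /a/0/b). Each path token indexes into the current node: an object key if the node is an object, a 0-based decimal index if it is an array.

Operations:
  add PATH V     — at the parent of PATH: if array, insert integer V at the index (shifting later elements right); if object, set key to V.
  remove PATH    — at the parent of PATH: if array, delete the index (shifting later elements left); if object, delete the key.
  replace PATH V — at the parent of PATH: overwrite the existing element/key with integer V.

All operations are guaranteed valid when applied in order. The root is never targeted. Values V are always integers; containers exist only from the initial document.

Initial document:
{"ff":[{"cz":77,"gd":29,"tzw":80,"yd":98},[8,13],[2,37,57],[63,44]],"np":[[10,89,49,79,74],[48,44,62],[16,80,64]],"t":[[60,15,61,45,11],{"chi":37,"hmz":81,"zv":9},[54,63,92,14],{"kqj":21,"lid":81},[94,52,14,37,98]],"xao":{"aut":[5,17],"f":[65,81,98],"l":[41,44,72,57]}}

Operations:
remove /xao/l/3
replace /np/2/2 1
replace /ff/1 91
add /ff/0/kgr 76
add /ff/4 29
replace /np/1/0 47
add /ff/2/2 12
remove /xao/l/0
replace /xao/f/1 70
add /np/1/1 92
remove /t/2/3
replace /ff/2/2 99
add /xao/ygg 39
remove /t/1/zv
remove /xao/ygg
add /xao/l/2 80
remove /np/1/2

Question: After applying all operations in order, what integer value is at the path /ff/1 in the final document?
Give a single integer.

Answer: 91

Derivation:
After op 1 (remove /xao/l/3): {"ff":[{"cz":77,"gd":29,"tzw":80,"yd":98},[8,13],[2,37,57],[63,44]],"np":[[10,89,49,79,74],[48,44,62],[16,80,64]],"t":[[60,15,61,45,11],{"chi":37,"hmz":81,"zv":9},[54,63,92,14],{"kqj":21,"lid":81},[94,52,14,37,98]],"xao":{"aut":[5,17],"f":[65,81,98],"l":[41,44,72]}}
After op 2 (replace /np/2/2 1): {"ff":[{"cz":77,"gd":29,"tzw":80,"yd":98},[8,13],[2,37,57],[63,44]],"np":[[10,89,49,79,74],[48,44,62],[16,80,1]],"t":[[60,15,61,45,11],{"chi":37,"hmz":81,"zv":9},[54,63,92,14],{"kqj":21,"lid":81},[94,52,14,37,98]],"xao":{"aut":[5,17],"f":[65,81,98],"l":[41,44,72]}}
After op 3 (replace /ff/1 91): {"ff":[{"cz":77,"gd":29,"tzw":80,"yd":98},91,[2,37,57],[63,44]],"np":[[10,89,49,79,74],[48,44,62],[16,80,1]],"t":[[60,15,61,45,11],{"chi":37,"hmz":81,"zv":9},[54,63,92,14],{"kqj":21,"lid":81},[94,52,14,37,98]],"xao":{"aut":[5,17],"f":[65,81,98],"l":[41,44,72]}}
After op 4 (add /ff/0/kgr 76): {"ff":[{"cz":77,"gd":29,"kgr":76,"tzw":80,"yd":98},91,[2,37,57],[63,44]],"np":[[10,89,49,79,74],[48,44,62],[16,80,1]],"t":[[60,15,61,45,11],{"chi":37,"hmz":81,"zv":9},[54,63,92,14],{"kqj":21,"lid":81},[94,52,14,37,98]],"xao":{"aut":[5,17],"f":[65,81,98],"l":[41,44,72]}}
After op 5 (add /ff/4 29): {"ff":[{"cz":77,"gd":29,"kgr":76,"tzw":80,"yd":98},91,[2,37,57],[63,44],29],"np":[[10,89,49,79,74],[48,44,62],[16,80,1]],"t":[[60,15,61,45,11],{"chi":37,"hmz":81,"zv":9},[54,63,92,14],{"kqj":21,"lid":81},[94,52,14,37,98]],"xao":{"aut":[5,17],"f":[65,81,98],"l":[41,44,72]}}
After op 6 (replace /np/1/0 47): {"ff":[{"cz":77,"gd":29,"kgr":76,"tzw":80,"yd":98},91,[2,37,57],[63,44],29],"np":[[10,89,49,79,74],[47,44,62],[16,80,1]],"t":[[60,15,61,45,11],{"chi":37,"hmz":81,"zv":9},[54,63,92,14],{"kqj":21,"lid":81},[94,52,14,37,98]],"xao":{"aut":[5,17],"f":[65,81,98],"l":[41,44,72]}}
After op 7 (add /ff/2/2 12): {"ff":[{"cz":77,"gd":29,"kgr":76,"tzw":80,"yd":98},91,[2,37,12,57],[63,44],29],"np":[[10,89,49,79,74],[47,44,62],[16,80,1]],"t":[[60,15,61,45,11],{"chi":37,"hmz":81,"zv":9},[54,63,92,14],{"kqj":21,"lid":81},[94,52,14,37,98]],"xao":{"aut":[5,17],"f":[65,81,98],"l":[41,44,72]}}
After op 8 (remove /xao/l/0): {"ff":[{"cz":77,"gd":29,"kgr":76,"tzw":80,"yd":98},91,[2,37,12,57],[63,44],29],"np":[[10,89,49,79,74],[47,44,62],[16,80,1]],"t":[[60,15,61,45,11],{"chi":37,"hmz":81,"zv":9},[54,63,92,14],{"kqj":21,"lid":81},[94,52,14,37,98]],"xao":{"aut":[5,17],"f":[65,81,98],"l":[44,72]}}
After op 9 (replace /xao/f/1 70): {"ff":[{"cz":77,"gd":29,"kgr":76,"tzw":80,"yd":98},91,[2,37,12,57],[63,44],29],"np":[[10,89,49,79,74],[47,44,62],[16,80,1]],"t":[[60,15,61,45,11],{"chi":37,"hmz":81,"zv":9},[54,63,92,14],{"kqj":21,"lid":81},[94,52,14,37,98]],"xao":{"aut":[5,17],"f":[65,70,98],"l":[44,72]}}
After op 10 (add /np/1/1 92): {"ff":[{"cz":77,"gd":29,"kgr":76,"tzw":80,"yd":98},91,[2,37,12,57],[63,44],29],"np":[[10,89,49,79,74],[47,92,44,62],[16,80,1]],"t":[[60,15,61,45,11],{"chi":37,"hmz":81,"zv":9},[54,63,92,14],{"kqj":21,"lid":81},[94,52,14,37,98]],"xao":{"aut":[5,17],"f":[65,70,98],"l":[44,72]}}
After op 11 (remove /t/2/3): {"ff":[{"cz":77,"gd":29,"kgr":76,"tzw":80,"yd":98},91,[2,37,12,57],[63,44],29],"np":[[10,89,49,79,74],[47,92,44,62],[16,80,1]],"t":[[60,15,61,45,11],{"chi":37,"hmz":81,"zv":9},[54,63,92],{"kqj":21,"lid":81},[94,52,14,37,98]],"xao":{"aut":[5,17],"f":[65,70,98],"l":[44,72]}}
After op 12 (replace /ff/2/2 99): {"ff":[{"cz":77,"gd":29,"kgr":76,"tzw":80,"yd":98},91,[2,37,99,57],[63,44],29],"np":[[10,89,49,79,74],[47,92,44,62],[16,80,1]],"t":[[60,15,61,45,11],{"chi":37,"hmz":81,"zv":9},[54,63,92],{"kqj":21,"lid":81},[94,52,14,37,98]],"xao":{"aut":[5,17],"f":[65,70,98],"l":[44,72]}}
After op 13 (add /xao/ygg 39): {"ff":[{"cz":77,"gd":29,"kgr":76,"tzw":80,"yd":98},91,[2,37,99,57],[63,44],29],"np":[[10,89,49,79,74],[47,92,44,62],[16,80,1]],"t":[[60,15,61,45,11],{"chi":37,"hmz":81,"zv":9},[54,63,92],{"kqj":21,"lid":81},[94,52,14,37,98]],"xao":{"aut":[5,17],"f":[65,70,98],"l":[44,72],"ygg":39}}
After op 14 (remove /t/1/zv): {"ff":[{"cz":77,"gd":29,"kgr":76,"tzw":80,"yd":98},91,[2,37,99,57],[63,44],29],"np":[[10,89,49,79,74],[47,92,44,62],[16,80,1]],"t":[[60,15,61,45,11],{"chi":37,"hmz":81},[54,63,92],{"kqj":21,"lid":81},[94,52,14,37,98]],"xao":{"aut":[5,17],"f":[65,70,98],"l":[44,72],"ygg":39}}
After op 15 (remove /xao/ygg): {"ff":[{"cz":77,"gd":29,"kgr":76,"tzw":80,"yd":98},91,[2,37,99,57],[63,44],29],"np":[[10,89,49,79,74],[47,92,44,62],[16,80,1]],"t":[[60,15,61,45,11],{"chi":37,"hmz":81},[54,63,92],{"kqj":21,"lid":81},[94,52,14,37,98]],"xao":{"aut":[5,17],"f":[65,70,98],"l":[44,72]}}
After op 16 (add /xao/l/2 80): {"ff":[{"cz":77,"gd":29,"kgr":76,"tzw":80,"yd":98},91,[2,37,99,57],[63,44],29],"np":[[10,89,49,79,74],[47,92,44,62],[16,80,1]],"t":[[60,15,61,45,11],{"chi":37,"hmz":81},[54,63,92],{"kqj":21,"lid":81},[94,52,14,37,98]],"xao":{"aut":[5,17],"f":[65,70,98],"l":[44,72,80]}}
After op 17 (remove /np/1/2): {"ff":[{"cz":77,"gd":29,"kgr":76,"tzw":80,"yd":98},91,[2,37,99,57],[63,44],29],"np":[[10,89,49,79,74],[47,92,62],[16,80,1]],"t":[[60,15,61,45,11],{"chi":37,"hmz":81},[54,63,92],{"kqj":21,"lid":81},[94,52,14,37,98]],"xao":{"aut":[5,17],"f":[65,70,98],"l":[44,72,80]}}
Value at /ff/1: 91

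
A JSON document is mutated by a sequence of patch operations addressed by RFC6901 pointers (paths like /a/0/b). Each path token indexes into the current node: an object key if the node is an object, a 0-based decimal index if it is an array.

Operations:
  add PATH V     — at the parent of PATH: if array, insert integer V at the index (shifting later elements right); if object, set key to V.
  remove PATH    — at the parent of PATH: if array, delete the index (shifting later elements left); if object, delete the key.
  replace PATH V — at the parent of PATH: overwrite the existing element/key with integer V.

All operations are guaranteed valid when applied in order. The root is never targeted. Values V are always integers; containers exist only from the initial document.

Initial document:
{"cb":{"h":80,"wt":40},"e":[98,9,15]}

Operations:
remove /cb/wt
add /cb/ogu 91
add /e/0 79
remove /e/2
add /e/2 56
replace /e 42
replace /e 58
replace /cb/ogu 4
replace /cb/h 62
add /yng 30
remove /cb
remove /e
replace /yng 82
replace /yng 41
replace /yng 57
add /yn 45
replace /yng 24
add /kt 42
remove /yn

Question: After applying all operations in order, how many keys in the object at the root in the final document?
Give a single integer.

After op 1 (remove /cb/wt): {"cb":{"h":80},"e":[98,9,15]}
After op 2 (add /cb/ogu 91): {"cb":{"h":80,"ogu":91},"e":[98,9,15]}
After op 3 (add /e/0 79): {"cb":{"h":80,"ogu":91},"e":[79,98,9,15]}
After op 4 (remove /e/2): {"cb":{"h":80,"ogu":91},"e":[79,98,15]}
After op 5 (add /e/2 56): {"cb":{"h":80,"ogu":91},"e":[79,98,56,15]}
After op 6 (replace /e 42): {"cb":{"h":80,"ogu":91},"e":42}
After op 7 (replace /e 58): {"cb":{"h":80,"ogu":91},"e":58}
After op 8 (replace /cb/ogu 4): {"cb":{"h":80,"ogu":4},"e":58}
After op 9 (replace /cb/h 62): {"cb":{"h":62,"ogu":4},"e":58}
After op 10 (add /yng 30): {"cb":{"h":62,"ogu":4},"e":58,"yng":30}
After op 11 (remove /cb): {"e":58,"yng":30}
After op 12 (remove /e): {"yng":30}
After op 13 (replace /yng 82): {"yng":82}
After op 14 (replace /yng 41): {"yng":41}
After op 15 (replace /yng 57): {"yng":57}
After op 16 (add /yn 45): {"yn":45,"yng":57}
After op 17 (replace /yng 24): {"yn":45,"yng":24}
After op 18 (add /kt 42): {"kt":42,"yn":45,"yng":24}
After op 19 (remove /yn): {"kt":42,"yng":24}
Size at the root: 2

Answer: 2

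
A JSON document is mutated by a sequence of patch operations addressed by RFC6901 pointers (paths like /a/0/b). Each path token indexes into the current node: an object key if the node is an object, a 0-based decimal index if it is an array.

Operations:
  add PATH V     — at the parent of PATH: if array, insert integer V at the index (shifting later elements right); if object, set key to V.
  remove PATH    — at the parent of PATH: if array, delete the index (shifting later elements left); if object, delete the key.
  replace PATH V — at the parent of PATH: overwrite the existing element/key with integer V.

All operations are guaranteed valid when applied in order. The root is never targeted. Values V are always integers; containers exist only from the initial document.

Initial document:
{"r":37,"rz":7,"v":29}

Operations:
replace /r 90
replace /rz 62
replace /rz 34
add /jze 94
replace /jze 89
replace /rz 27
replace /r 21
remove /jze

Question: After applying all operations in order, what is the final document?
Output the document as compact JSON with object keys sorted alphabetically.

After op 1 (replace /r 90): {"r":90,"rz":7,"v":29}
After op 2 (replace /rz 62): {"r":90,"rz":62,"v":29}
After op 3 (replace /rz 34): {"r":90,"rz":34,"v":29}
After op 4 (add /jze 94): {"jze":94,"r":90,"rz":34,"v":29}
After op 5 (replace /jze 89): {"jze":89,"r":90,"rz":34,"v":29}
After op 6 (replace /rz 27): {"jze":89,"r":90,"rz":27,"v":29}
After op 7 (replace /r 21): {"jze":89,"r":21,"rz":27,"v":29}
After op 8 (remove /jze): {"r":21,"rz":27,"v":29}

Answer: {"r":21,"rz":27,"v":29}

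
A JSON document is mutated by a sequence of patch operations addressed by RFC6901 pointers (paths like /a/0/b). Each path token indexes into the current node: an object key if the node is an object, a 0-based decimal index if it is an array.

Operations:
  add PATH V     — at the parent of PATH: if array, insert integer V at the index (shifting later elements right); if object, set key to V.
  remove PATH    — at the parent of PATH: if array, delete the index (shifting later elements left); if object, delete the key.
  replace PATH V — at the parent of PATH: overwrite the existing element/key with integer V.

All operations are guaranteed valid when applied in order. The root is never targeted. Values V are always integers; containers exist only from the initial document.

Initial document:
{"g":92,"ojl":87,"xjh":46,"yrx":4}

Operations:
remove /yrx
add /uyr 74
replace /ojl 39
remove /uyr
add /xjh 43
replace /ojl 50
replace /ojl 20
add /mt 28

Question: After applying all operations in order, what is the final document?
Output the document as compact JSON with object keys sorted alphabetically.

Answer: {"g":92,"mt":28,"ojl":20,"xjh":43}

Derivation:
After op 1 (remove /yrx): {"g":92,"ojl":87,"xjh":46}
After op 2 (add /uyr 74): {"g":92,"ojl":87,"uyr":74,"xjh":46}
After op 3 (replace /ojl 39): {"g":92,"ojl":39,"uyr":74,"xjh":46}
After op 4 (remove /uyr): {"g":92,"ojl":39,"xjh":46}
After op 5 (add /xjh 43): {"g":92,"ojl":39,"xjh":43}
After op 6 (replace /ojl 50): {"g":92,"ojl":50,"xjh":43}
After op 7 (replace /ojl 20): {"g":92,"ojl":20,"xjh":43}
After op 8 (add /mt 28): {"g":92,"mt":28,"ojl":20,"xjh":43}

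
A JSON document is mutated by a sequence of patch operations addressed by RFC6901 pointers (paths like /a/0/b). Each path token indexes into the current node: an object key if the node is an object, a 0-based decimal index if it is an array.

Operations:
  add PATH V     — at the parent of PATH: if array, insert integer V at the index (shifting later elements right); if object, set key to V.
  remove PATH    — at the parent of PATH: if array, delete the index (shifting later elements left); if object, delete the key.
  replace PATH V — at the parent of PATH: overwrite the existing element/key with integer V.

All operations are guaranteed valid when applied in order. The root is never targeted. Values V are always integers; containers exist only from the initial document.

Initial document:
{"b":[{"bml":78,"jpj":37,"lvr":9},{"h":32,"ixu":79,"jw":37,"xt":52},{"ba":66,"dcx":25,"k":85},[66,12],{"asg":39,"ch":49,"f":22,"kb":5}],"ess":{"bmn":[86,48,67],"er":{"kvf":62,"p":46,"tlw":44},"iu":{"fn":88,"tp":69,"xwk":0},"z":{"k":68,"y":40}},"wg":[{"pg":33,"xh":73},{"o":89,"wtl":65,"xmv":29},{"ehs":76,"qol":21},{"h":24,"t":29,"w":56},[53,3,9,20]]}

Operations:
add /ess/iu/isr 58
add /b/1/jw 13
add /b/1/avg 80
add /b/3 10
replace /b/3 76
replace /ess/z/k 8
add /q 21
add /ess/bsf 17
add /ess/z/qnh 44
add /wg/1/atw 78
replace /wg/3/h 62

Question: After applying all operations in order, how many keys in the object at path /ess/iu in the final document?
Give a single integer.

Answer: 4

Derivation:
After op 1 (add /ess/iu/isr 58): {"b":[{"bml":78,"jpj":37,"lvr":9},{"h":32,"ixu":79,"jw":37,"xt":52},{"ba":66,"dcx":25,"k":85},[66,12],{"asg":39,"ch":49,"f":22,"kb":5}],"ess":{"bmn":[86,48,67],"er":{"kvf":62,"p":46,"tlw":44},"iu":{"fn":88,"isr":58,"tp":69,"xwk":0},"z":{"k":68,"y":40}},"wg":[{"pg":33,"xh":73},{"o":89,"wtl":65,"xmv":29},{"ehs":76,"qol":21},{"h":24,"t":29,"w":56},[53,3,9,20]]}
After op 2 (add /b/1/jw 13): {"b":[{"bml":78,"jpj":37,"lvr":9},{"h":32,"ixu":79,"jw":13,"xt":52},{"ba":66,"dcx":25,"k":85},[66,12],{"asg":39,"ch":49,"f":22,"kb":5}],"ess":{"bmn":[86,48,67],"er":{"kvf":62,"p":46,"tlw":44},"iu":{"fn":88,"isr":58,"tp":69,"xwk":0},"z":{"k":68,"y":40}},"wg":[{"pg":33,"xh":73},{"o":89,"wtl":65,"xmv":29},{"ehs":76,"qol":21},{"h":24,"t":29,"w":56},[53,3,9,20]]}
After op 3 (add /b/1/avg 80): {"b":[{"bml":78,"jpj":37,"lvr":9},{"avg":80,"h":32,"ixu":79,"jw":13,"xt":52},{"ba":66,"dcx":25,"k":85},[66,12],{"asg":39,"ch":49,"f":22,"kb":5}],"ess":{"bmn":[86,48,67],"er":{"kvf":62,"p":46,"tlw":44},"iu":{"fn":88,"isr":58,"tp":69,"xwk":0},"z":{"k":68,"y":40}},"wg":[{"pg":33,"xh":73},{"o":89,"wtl":65,"xmv":29},{"ehs":76,"qol":21},{"h":24,"t":29,"w":56},[53,3,9,20]]}
After op 4 (add /b/3 10): {"b":[{"bml":78,"jpj":37,"lvr":9},{"avg":80,"h":32,"ixu":79,"jw":13,"xt":52},{"ba":66,"dcx":25,"k":85},10,[66,12],{"asg":39,"ch":49,"f":22,"kb":5}],"ess":{"bmn":[86,48,67],"er":{"kvf":62,"p":46,"tlw":44},"iu":{"fn":88,"isr":58,"tp":69,"xwk":0},"z":{"k":68,"y":40}},"wg":[{"pg":33,"xh":73},{"o":89,"wtl":65,"xmv":29},{"ehs":76,"qol":21},{"h":24,"t":29,"w":56},[53,3,9,20]]}
After op 5 (replace /b/3 76): {"b":[{"bml":78,"jpj":37,"lvr":9},{"avg":80,"h":32,"ixu":79,"jw":13,"xt":52},{"ba":66,"dcx":25,"k":85},76,[66,12],{"asg":39,"ch":49,"f":22,"kb":5}],"ess":{"bmn":[86,48,67],"er":{"kvf":62,"p":46,"tlw":44},"iu":{"fn":88,"isr":58,"tp":69,"xwk":0},"z":{"k":68,"y":40}},"wg":[{"pg":33,"xh":73},{"o":89,"wtl":65,"xmv":29},{"ehs":76,"qol":21},{"h":24,"t":29,"w":56},[53,3,9,20]]}
After op 6 (replace /ess/z/k 8): {"b":[{"bml":78,"jpj":37,"lvr":9},{"avg":80,"h":32,"ixu":79,"jw":13,"xt":52},{"ba":66,"dcx":25,"k":85},76,[66,12],{"asg":39,"ch":49,"f":22,"kb":5}],"ess":{"bmn":[86,48,67],"er":{"kvf":62,"p":46,"tlw":44},"iu":{"fn":88,"isr":58,"tp":69,"xwk":0},"z":{"k":8,"y":40}},"wg":[{"pg":33,"xh":73},{"o":89,"wtl":65,"xmv":29},{"ehs":76,"qol":21},{"h":24,"t":29,"w":56},[53,3,9,20]]}
After op 7 (add /q 21): {"b":[{"bml":78,"jpj":37,"lvr":9},{"avg":80,"h":32,"ixu":79,"jw":13,"xt":52},{"ba":66,"dcx":25,"k":85},76,[66,12],{"asg":39,"ch":49,"f":22,"kb":5}],"ess":{"bmn":[86,48,67],"er":{"kvf":62,"p":46,"tlw":44},"iu":{"fn":88,"isr":58,"tp":69,"xwk":0},"z":{"k":8,"y":40}},"q":21,"wg":[{"pg":33,"xh":73},{"o":89,"wtl":65,"xmv":29},{"ehs":76,"qol":21},{"h":24,"t":29,"w":56},[53,3,9,20]]}
After op 8 (add /ess/bsf 17): {"b":[{"bml":78,"jpj":37,"lvr":9},{"avg":80,"h":32,"ixu":79,"jw":13,"xt":52},{"ba":66,"dcx":25,"k":85},76,[66,12],{"asg":39,"ch":49,"f":22,"kb":5}],"ess":{"bmn":[86,48,67],"bsf":17,"er":{"kvf":62,"p":46,"tlw":44},"iu":{"fn":88,"isr":58,"tp":69,"xwk":0},"z":{"k":8,"y":40}},"q":21,"wg":[{"pg":33,"xh":73},{"o":89,"wtl":65,"xmv":29},{"ehs":76,"qol":21},{"h":24,"t":29,"w":56},[53,3,9,20]]}
After op 9 (add /ess/z/qnh 44): {"b":[{"bml":78,"jpj":37,"lvr":9},{"avg":80,"h":32,"ixu":79,"jw":13,"xt":52},{"ba":66,"dcx":25,"k":85},76,[66,12],{"asg":39,"ch":49,"f":22,"kb":5}],"ess":{"bmn":[86,48,67],"bsf":17,"er":{"kvf":62,"p":46,"tlw":44},"iu":{"fn":88,"isr":58,"tp":69,"xwk":0},"z":{"k":8,"qnh":44,"y":40}},"q":21,"wg":[{"pg":33,"xh":73},{"o":89,"wtl":65,"xmv":29},{"ehs":76,"qol":21},{"h":24,"t":29,"w":56},[53,3,9,20]]}
After op 10 (add /wg/1/atw 78): {"b":[{"bml":78,"jpj":37,"lvr":9},{"avg":80,"h":32,"ixu":79,"jw":13,"xt":52},{"ba":66,"dcx":25,"k":85},76,[66,12],{"asg":39,"ch":49,"f":22,"kb":5}],"ess":{"bmn":[86,48,67],"bsf":17,"er":{"kvf":62,"p":46,"tlw":44},"iu":{"fn":88,"isr":58,"tp":69,"xwk":0},"z":{"k":8,"qnh":44,"y":40}},"q":21,"wg":[{"pg":33,"xh":73},{"atw":78,"o":89,"wtl":65,"xmv":29},{"ehs":76,"qol":21},{"h":24,"t":29,"w":56},[53,3,9,20]]}
After op 11 (replace /wg/3/h 62): {"b":[{"bml":78,"jpj":37,"lvr":9},{"avg":80,"h":32,"ixu":79,"jw":13,"xt":52},{"ba":66,"dcx":25,"k":85},76,[66,12],{"asg":39,"ch":49,"f":22,"kb":5}],"ess":{"bmn":[86,48,67],"bsf":17,"er":{"kvf":62,"p":46,"tlw":44},"iu":{"fn":88,"isr":58,"tp":69,"xwk":0},"z":{"k":8,"qnh":44,"y":40}},"q":21,"wg":[{"pg":33,"xh":73},{"atw":78,"o":89,"wtl":65,"xmv":29},{"ehs":76,"qol":21},{"h":62,"t":29,"w":56},[53,3,9,20]]}
Size at path /ess/iu: 4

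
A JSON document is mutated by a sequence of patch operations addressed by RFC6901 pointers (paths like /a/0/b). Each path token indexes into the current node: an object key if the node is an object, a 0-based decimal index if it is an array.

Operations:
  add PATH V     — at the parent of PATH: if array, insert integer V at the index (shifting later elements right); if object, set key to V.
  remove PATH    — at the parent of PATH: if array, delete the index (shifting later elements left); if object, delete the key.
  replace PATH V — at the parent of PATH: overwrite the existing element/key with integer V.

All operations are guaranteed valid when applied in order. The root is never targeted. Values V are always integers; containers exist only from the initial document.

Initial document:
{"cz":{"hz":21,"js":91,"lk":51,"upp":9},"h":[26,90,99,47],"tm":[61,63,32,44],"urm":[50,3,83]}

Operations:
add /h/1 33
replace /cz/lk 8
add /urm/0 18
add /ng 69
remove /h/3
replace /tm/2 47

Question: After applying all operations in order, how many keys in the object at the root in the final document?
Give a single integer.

Answer: 5

Derivation:
After op 1 (add /h/1 33): {"cz":{"hz":21,"js":91,"lk":51,"upp":9},"h":[26,33,90,99,47],"tm":[61,63,32,44],"urm":[50,3,83]}
After op 2 (replace /cz/lk 8): {"cz":{"hz":21,"js":91,"lk":8,"upp":9},"h":[26,33,90,99,47],"tm":[61,63,32,44],"urm":[50,3,83]}
After op 3 (add /urm/0 18): {"cz":{"hz":21,"js":91,"lk":8,"upp":9},"h":[26,33,90,99,47],"tm":[61,63,32,44],"urm":[18,50,3,83]}
After op 4 (add /ng 69): {"cz":{"hz":21,"js":91,"lk":8,"upp":9},"h":[26,33,90,99,47],"ng":69,"tm":[61,63,32,44],"urm":[18,50,3,83]}
After op 5 (remove /h/3): {"cz":{"hz":21,"js":91,"lk":8,"upp":9},"h":[26,33,90,47],"ng":69,"tm":[61,63,32,44],"urm":[18,50,3,83]}
After op 6 (replace /tm/2 47): {"cz":{"hz":21,"js":91,"lk":8,"upp":9},"h":[26,33,90,47],"ng":69,"tm":[61,63,47,44],"urm":[18,50,3,83]}
Size at the root: 5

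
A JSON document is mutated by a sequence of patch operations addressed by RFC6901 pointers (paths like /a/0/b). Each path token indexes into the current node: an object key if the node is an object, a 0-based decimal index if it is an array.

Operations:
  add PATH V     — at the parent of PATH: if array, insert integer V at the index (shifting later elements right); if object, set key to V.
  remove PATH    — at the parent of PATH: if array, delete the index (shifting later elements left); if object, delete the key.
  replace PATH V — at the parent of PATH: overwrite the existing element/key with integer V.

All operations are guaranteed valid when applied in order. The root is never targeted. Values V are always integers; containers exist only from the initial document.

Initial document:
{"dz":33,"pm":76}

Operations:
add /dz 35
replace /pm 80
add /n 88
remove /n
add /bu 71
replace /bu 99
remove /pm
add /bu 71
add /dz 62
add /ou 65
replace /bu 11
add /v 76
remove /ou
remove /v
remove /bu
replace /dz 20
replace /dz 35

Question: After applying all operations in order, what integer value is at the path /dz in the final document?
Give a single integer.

Answer: 35

Derivation:
After op 1 (add /dz 35): {"dz":35,"pm":76}
After op 2 (replace /pm 80): {"dz":35,"pm":80}
After op 3 (add /n 88): {"dz":35,"n":88,"pm":80}
After op 4 (remove /n): {"dz":35,"pm":80}
After op 5 (add /bu 71): {"bu":71,"dz":35,"pm":80}
After op 6 (replace /bu 99): {"bu":99,"dz":35,"pm":80}
After op 7 (remove /pm): {"bu":99,"dz":35}
After op 8 (add /bu 71): {"bu":71,"dz":35}
After op 9 (add /dz 62): {"bu":71,"dz":62}
After op 10 (add /ou 65): {"bu":71,"dz":62,"ou":65}
After op 11 (replace /bu 11): {"bu":11,"dz":62,"ou":65}
After op 12 (add /v 76): {"bu":11,"dz":62,"ou":65,"v":76}
After op 13 (remove /ou): {"bu":11,"dz":62,"v":76}
After op 14 (remove /v): {"bu":11,"dz":62}
After op 15 (remove /bu): {"dz":62}
After op 16 (replace /dz 20): {"dz":20}
After op 17 (replace /dz 35): {"dz":35}
Value at /dz: 35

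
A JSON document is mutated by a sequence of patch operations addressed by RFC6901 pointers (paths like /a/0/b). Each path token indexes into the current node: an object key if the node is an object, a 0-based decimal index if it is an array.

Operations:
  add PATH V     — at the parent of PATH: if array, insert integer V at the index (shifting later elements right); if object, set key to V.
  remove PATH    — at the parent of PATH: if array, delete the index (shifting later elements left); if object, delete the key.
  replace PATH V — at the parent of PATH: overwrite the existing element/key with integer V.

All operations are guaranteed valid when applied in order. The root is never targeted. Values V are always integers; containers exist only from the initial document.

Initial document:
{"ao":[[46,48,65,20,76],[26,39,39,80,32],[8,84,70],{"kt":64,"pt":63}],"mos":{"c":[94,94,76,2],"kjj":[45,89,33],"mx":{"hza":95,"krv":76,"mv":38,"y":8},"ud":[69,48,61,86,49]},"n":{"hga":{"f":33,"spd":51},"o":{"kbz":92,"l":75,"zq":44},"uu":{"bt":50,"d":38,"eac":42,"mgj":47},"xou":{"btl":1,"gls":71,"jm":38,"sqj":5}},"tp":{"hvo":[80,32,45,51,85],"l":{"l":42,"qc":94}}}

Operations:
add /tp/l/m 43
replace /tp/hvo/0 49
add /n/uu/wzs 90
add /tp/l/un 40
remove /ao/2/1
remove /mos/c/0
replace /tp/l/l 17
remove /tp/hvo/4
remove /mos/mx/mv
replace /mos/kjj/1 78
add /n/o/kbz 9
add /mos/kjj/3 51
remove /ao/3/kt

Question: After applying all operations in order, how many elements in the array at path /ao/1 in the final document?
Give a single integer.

After op 1 (add /tp/l/m 43): {"ao":[[46,48,65,20,76],[26,39,39,80,32],[8,84,70],{"kt":64,"pt":63}],"mos":{"c":[94,94,76,2],"kjj":[45,89,33],"mx":{"hza":95,"krv":76,"mv":38,"y":8},"ud":[69,48,61,86,49]},"n":{"hga":{"f":33,"spd":51},"o":{"kbz":92,"l":75,"zq":44},"uu":{"bt":50,"d":38,"eac":42,"mgj":47},"xou":{"btl":1,"gls":71,"jm":38,"sqj":5}},"tp":{"hvo":[80,32,45,51,85],"l":{"l":42,"m":43,"qc":94}}}
After op 2 (replace /tp/hvo/0 49): {"ao":[[46,48,65,20,76],[26,39,39,80,32],[8,84,70],{"kt":64,"pt":63}],"mos":{"c":[94,94,76,2],"kjj":[45,89,33],"mx":{"hza":95,"krv":76,"mv":38,"y":8},"ud":[69,48,61,86,49]},"n":{"hga":{"f":33,"spd":51},"o":{"kbz":92,"l":75,"zq":44},"uu":{"bt":50,"d":38,"eac":42,"mgj":47},"xou":{"btl":1,"gls":71,"jm":38,"sqj":5}},"tp":{"hvo":[49,32,45,51,85],"l":{"l":42,"m":43,"qc":94}}}
After op 3 (add /n/uu/wzs 90): {"ao":[[46,48,65,20,76],[26,39,39,80,32],[8,84,70],{"kt":64,"pt":63}],"mos":{"c":[94,94,76,2],"kjj":[45,89,33],"mx":{"hza":95,"krv":76,"mv":38,"y":8},"ud":[69,48,61,86,49]},"n":{"hga":{"f":33,"spd":51},"o":{"kbz":92,"l":75,"zq":44},"uu":{"bt":50,"d":38,"eac":42,"mgj":47,"wzs":90},"xou":{"btl":1,"gls":71,"jm":38,"sqj":5}},"tp":{"hvo":[49,32,45,51,85],"l":{"l":42,"m":43,"qc":94}}}
After op 4 (add /tp/l/un 40): {"ao":[[46,48,65,20,76],[26,39,39,80,32],[8,84,70],{"kt":64,"pt":63}],"mos":{"c":[94,94,76,2],"kjj":[45,89,33],"mx":{"hza":95,"krv":76,"mv":38,"y":8},"ud":[69,48,61,86,49]},"n":{"hga":{"f":33,"spd":51},"o":{"kbz":92,"l":75,"zq":44},"uu":{"bt":50,"d":38,"eac":42,"mgj":47,"wzs":90},"xou":{"btl":1,"gls":71,"jm":38,"sqj":5}},"tp":{"hvo":[49,32,45,51,85],"l":{"l":42,"m":43,"qc":94,"un":40}}}
After op 5 (remove /ao/2/1): {"ao":[[46,48,65,20,76],[26,39,39,80,32],[8,70],{"kt":64,"pt":63}],"mos":{"c":[94,94,76,2],"kjj":[45,89,33],"mx":{"hza":95,"krv":76,"mv":38,"y":8},"ud":[69,48,61,86,49]},"n":{"hga":{"f":33,"spd":51},"o":{"kbz":92,"l":75,"zq":44},"uu":{"bt":50,"d":38,"eac":42,"mgj":47,"wzs":90},"xou":{"btl":1,"gls":71,"jm":38,"sqj":5}},"tp":{"hvo":[49,32,45,51,85],"l":{"l":42,"m":43,"qc":94,"un":40}}}
After op 6 (remove /mos/c/0): {"ao":[[46,48,65,20,76],[26,39,39,80,32],[8,70],{"kt":64,"pt":63}],"mos":{"c":[94,76,2],"kjj":[45,89,33],"mx":{"hza":95,"krv":76,"mv":38,"y":8},"ud":[69,48,61,86,49]},"n":{"hga":{"f":33,"spd":51},"o":{"kbz":92,"l":75,"zq":44},"uu":{"bt":50,"d":38,"eac":42,"mgj":47,"wzs":90},"xou":{"btl":1,"gls":71,"jm":38,"sqj":5}},"tp":{"hvo":[49,32,45,51,85],"l":{"l":42,"m":43,"qc":94,"un":40}}}
After op 7 (replace /tp/l/l 17): {"ao":[[46,48,65,20,76],[26,39,39,80,32],[8,70],{"kt":64,"pt":63}],"mos":{"c":[94,76,2],"kjj":[45,89,33],"mx":{"hza":95,"krv":76,"mv":38,"y":8},"ud":[69,48,61,86,49]},"n":{"hga":{"f":33,"spd":51},"o":{"kbz":92,"l":75,"zq":44},"uu":{"bt":50,"d":38,"eac":42,"mgj":47,"wzs":90},"xou":{"btl":1,"gls":71,"jm":38,"sqj":5}},"tp":{"hvo":[49,32,45,51,85],"l":{"l":17,"m":43,"qc":94,"un":40}}}
After op 8 (remove /tp/hvo/4): {"ao":[[46,48,65,20,76],[26,39,39,80,32],[8,70],{"kt":64,"pt":63}],"mos":{"c":[94,76,2],"kjj":[45,89,33],"mx":{"hza":95,"krv":76,"mv":38,"y":8},"ud":[69,48,61,86,49]},"n":{"hga":{"f":33,"spd":51},"o":{"kbz":92,"l":75,"zq":44},"uu":{"bt":50,"d":38,"eac":42,"mgj":47,"wzs":90},"xou":{"btl":1,"gls":71,"jm":38,"sqj":5}},"tp":{"hvo":[49,32,45,51],"l":{"l":17,"m":43,"qc":94,"un":40}}}
After op 9 (remove /mos/mx/mv): {"ao":[[46,48,65,20,76],[26,39,39,80,32],[8,70],{"kt":64,"pt":63}],"mos":{"c":[94,76,2],"kjj":[45,89,33],"mx":{"hza":95,"krv":76,"y":8},"ud":[69,48,61,86,49]},"n":{"hga":{"f":33,"spd":51},"o":{"kbz":92,"l":75,"zq":44},"uu":{"bt":50,"d":38,"eac":42,"mgj":47,"wzs":90},"xou":{"btl":1,"gls":71,"jm":38,"sqj":5}},"tp":{"hvo":[49,32,45,51],"l":{"l":17,"m":43,"qc":94,"un":40}}}
After op 10 (replace /mos/kjj/1 78): {"ao":[[46,48,65,20,76],[26,39,39,80,32],[8,70],{"kt":64,"pt":63}],"mos":{"c":[94,76,2],"kjj":[45,78,33],"mx":{"hza":95,"krv":76,"y":8},"ud":[69,48,61,86,49]},"n":{"hga":{"f":33,"spd":51},"o":{"kbz":92,"l":75,"zq":44},"uu":{"bt":50,"d":38,"eac":42,"mgj":47,"wzs":90},"xou":{"btl":1,"gls":71,"jm":38,"sqj":5}},"tp":{"hvo":[49,32,45,51],"l":{"l":17,"m":43,"qc":94,"un":40}}}
After op 11 (add /n/o/kbz 9): {"ao":[[46,48,65,20,76],[26,39,39,80,32],[8,70],{"kt":64,"pt":63}],"mos":{"c":[94,76,2],"kjj":[45,78,33],"mx":{"hza":95,"krv":76,"y":8},"ud":[69,48,61,86,49]},"n":{"hga":{"f":33,"spd":51},"o":{"kbz":9,"l":75,"zq":44},"uu":{"bt":50,"d":38,"eac":42,"mgj":47,"wzs":90},"xou":{"btl":1,"gls":71,"jm":38,"sqj":5}},"tp":{"hvo":[49,32,45,51],"l":{"l":17,"m":43,"qc":94,"un":40}}}
After op 12 (add /mos/kjj/3 51): {"ao":[[46,48,65,20,76],[26,39,39,80,32],[8,70],{"kt":64,"pt":63}],"mos":{"c":[94,76,2],"kjj":[45,78,33,51],"mx":{"hza":95,"krv":76,"y":8},"ud":[69,48,61,86,49]},"n":{"hga":{"f":33,"spd":51},"o":{"kbz":9,"l":75,"zq":44},"uu":{"bt":50,"d":38,"eac":42,"mgj":47,"wzs":90},"xou":{"btl":1,"gls":71,"jm":38,"sqj":5}},"tp":{"hvo":[49,32,45,51],"l":{"l":17,"m":43,"qc":94,"un":40}}}
After op 13 (remove /ao/3/kt): {"ao":[[46,48,65,20,76],[26,39,39,80,32],[8,70],{"pt":63}],"mos":{"c":[94,76,2],"kjj":[45,78,33,51],"mx":{"hza":95,"krv":76,"y":8},"ud":[69,48,61,86,49]},"n":{"hga":{"f":33,"spd":51},"o":{"kbz":9,"l":75,"zq":44},"uu":{"bt":50,"d":38,"eac":42,"mgj":47,"wzs":90},"xou":{"btl":1,"gls":71,"jm":38,"sqj":5}},"tp":{"hvo":[49,32,45,51],"l":{"l":17,"m":43,"qc":94,"un":40}}}
Size at path /ao/1: 5

Answer: 5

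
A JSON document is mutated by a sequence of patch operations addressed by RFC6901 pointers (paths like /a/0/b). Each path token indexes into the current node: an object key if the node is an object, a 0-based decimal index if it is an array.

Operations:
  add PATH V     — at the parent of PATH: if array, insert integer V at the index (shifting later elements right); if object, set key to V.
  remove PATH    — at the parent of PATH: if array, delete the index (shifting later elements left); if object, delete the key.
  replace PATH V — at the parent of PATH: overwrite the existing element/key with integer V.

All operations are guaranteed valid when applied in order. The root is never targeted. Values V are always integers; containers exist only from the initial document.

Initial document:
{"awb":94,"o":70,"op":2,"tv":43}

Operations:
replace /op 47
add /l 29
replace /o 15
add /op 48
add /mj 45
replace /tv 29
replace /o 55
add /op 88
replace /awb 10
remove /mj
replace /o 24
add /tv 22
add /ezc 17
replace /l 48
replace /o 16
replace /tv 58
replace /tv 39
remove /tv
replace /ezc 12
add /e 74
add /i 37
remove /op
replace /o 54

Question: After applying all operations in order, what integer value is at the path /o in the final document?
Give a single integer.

After op 1 (replace /op 47): {"awb":94,"o":70,"op":47,"tv":43}
After op 2 (add /l 29): {"awb":94,"l":29,"o":70,"op":47,"tv":43}
After op 3 (replace /o 15): {"awb":94,"l":29,"o":15,"op":47,"tv":43}
After op 4 (add /op 48): {"awb":94,"l":29,"o":15,"op":48,"tv":43}
After op 5 (add /mj 45): {"awb":94,"l":29,"mj":45,"o":15,"op":48,"tv":43}
After op 6 (replace /tv 29): {"awb":94,"l":29,"mj":45,"o":15,"op":48,"tv":29}
After op 7 (replace /o 55): {"awb":94,"l":29,"mj":45,"o":55,"op":48,"tv":29}
After op 8 (add /op 88): {"awb":94,"l":29,"mj":45,"o":55,"op":88,"tv":29}
After op 9 (replace /awb 10): {"awb":10,"l":29,"mj":45,"o":55,"op":88,"tv":29}
After op 10 (remove /mj): {"awb":10,"l":29,"o":55,"op":88,"tv":29}
After op 11 (replace /o 24): {"awb":10,"l":29,"o":24,"op":88,"tv":29}
After op 12 (add /tv 22): {"awb":10,"l":29,"o":24,"op":88,"tv":22}
After op 13 (add /ezc 17): {"awb":10,"ezc":17,"l":29,"o":24,"op":88,"tv":22}
After op 14 (replace /l 48): {"awb":10,"ezc":17,"l":48,"o":24,"op":88,"tv":22}
After op 15 (replace /o 16): {"awb":10,"ezc":17,"l":48,"o":16,"op":88,"tv":22}
After op 16 (replace /tv 58): {"awb":10,"ezc":17,"l":48,"o":16,"op":88,"tv":58}
After op 17 (replace /tv 39): {"awb":10,"ezc":17,"l":48,"o":16,"op":88,"tv":39}
After op 18 (remove /tv): {"awb":10,"ezc":17,"l":48,"o":16,"op":88}
After op 19 (replace /ezc 12): {"awb":10,"ezc":12,"l":48,"o":16,"op":88}
After op 20 (add /e 74): {"awb":10,"e":74,"ezc":12,"l":48,"o":16,"op":88}
After op 21 (add /i 37): {"awb":10,"e":74,"ezc":12,"i":37,"l":48,"o":16,"op":88}
After op 22 (remove /op): {"awb":10,"e":74,"ezc":12,"i":37,"l":48,"o":16}
After op 23 (replace /o 54): {"awb":10,"e":74,"ezc":12,"i":37,"l":48,"o":54}
Value at /o: 54

Answer: 54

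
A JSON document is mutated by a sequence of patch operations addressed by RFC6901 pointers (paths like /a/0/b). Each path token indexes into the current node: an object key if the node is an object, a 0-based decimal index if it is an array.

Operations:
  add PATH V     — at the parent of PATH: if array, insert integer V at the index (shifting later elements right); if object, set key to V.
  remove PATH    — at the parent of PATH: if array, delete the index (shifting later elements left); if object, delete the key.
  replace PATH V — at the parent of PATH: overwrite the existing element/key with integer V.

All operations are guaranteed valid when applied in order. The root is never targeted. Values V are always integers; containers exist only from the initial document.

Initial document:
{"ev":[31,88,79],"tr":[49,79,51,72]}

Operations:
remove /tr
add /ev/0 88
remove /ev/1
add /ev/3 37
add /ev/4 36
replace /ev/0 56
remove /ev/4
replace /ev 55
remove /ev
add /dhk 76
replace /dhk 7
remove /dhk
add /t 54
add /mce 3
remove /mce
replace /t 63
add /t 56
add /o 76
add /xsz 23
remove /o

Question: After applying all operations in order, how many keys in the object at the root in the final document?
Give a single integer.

After op 1 (remove /tr): {"ev":[31,88,79]}
After op 2 (add /ev/0 88): {"ev":[88,31,88,79]}
After op 3 (remove /ev/1): {"ev":[88,88,79]}
After op 4 (add /ev/3 37): {"ev":[88,88,79,37]}
After op 5 (add /ev/4 36): {"ev":[88,88,79,37,36]}
After op 6 (replace /ev/0 56): {"ev":[56,88,79,37,36]}
After op 7 (remove /ev/4): {"ev":[56,88,79,37]}
After op 8 (replace /ev 55): {"ev":55}
After op 9 (remove /ev): {}
After op 10 (add /dhk 76): {"dhk":76}
After op 11 (replace /dhk 7): {"dhk":7}
After op 12 (remove /dhk): {}
After op 13 (add /t 54): {"t":54}
After op 14 (add /mce 3): {"mce":3,"t":54}
After op 15 (remove /mce): {"t":54}
After op 16 (replace /t 63): {"t":63}
After op 17 (add /t 56): {"t":56}
After op 18 (add /o 76): {"o":76,"t":56}
After op 19 (add /xsz 23): {"o":76,"t":56,"xsz":23}
After op 20 (remove /o): {"t":56,"xsz":23}
Size at the root: 2

Answer: 2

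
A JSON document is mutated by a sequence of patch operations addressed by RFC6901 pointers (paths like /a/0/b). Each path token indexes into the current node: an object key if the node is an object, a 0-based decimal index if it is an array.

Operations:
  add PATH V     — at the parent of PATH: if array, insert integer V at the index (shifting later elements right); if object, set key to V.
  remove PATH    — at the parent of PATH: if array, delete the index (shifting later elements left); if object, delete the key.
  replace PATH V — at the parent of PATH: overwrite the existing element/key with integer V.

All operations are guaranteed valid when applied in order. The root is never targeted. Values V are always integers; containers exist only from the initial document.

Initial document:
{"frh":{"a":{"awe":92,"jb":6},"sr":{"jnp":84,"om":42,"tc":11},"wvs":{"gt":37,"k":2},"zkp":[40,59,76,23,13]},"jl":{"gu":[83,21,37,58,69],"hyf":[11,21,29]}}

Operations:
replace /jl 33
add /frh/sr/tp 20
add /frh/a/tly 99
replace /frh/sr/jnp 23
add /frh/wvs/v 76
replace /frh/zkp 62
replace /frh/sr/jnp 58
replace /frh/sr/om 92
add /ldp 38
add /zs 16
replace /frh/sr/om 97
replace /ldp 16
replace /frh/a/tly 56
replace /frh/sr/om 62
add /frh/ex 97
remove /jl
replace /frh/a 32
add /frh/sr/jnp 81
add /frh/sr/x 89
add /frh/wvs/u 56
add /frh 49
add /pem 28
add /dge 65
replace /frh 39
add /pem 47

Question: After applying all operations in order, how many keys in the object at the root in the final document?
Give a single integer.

After op 1 (replace /jl 33): {"frh":{"a":{"awe":92,"jb":6},"sr":{"jnp":84,"om":42,"tc":11},"wvs":{"gt":37,"k":2},"zkp":[40,59,76,23,13]},"jl":33}
After op 2 (add /frh/sr/tp 20): {"frh":{"a":{"awe":92,"jb":6},"sr":{"jnp":84,"om":42,"tc":11,"tp":20},"wvs":{"gt":37,"k":2},"zkp":[40,59,76,23,13]},"jl":33}
After op 3 (add /frh/a/tly 99): {"frh":{"a":{"awe":92,"jb":6,"tly":99},"sr":{"jnp":84,"om":42,"tc":11,"tp":20},"wvs":{"gt":37,"k":2},"zkp":[40,59,76,23,13]},"jl":33}
After op 4 (replace /frh/sr/jnp 23): {"frh":{"a":{"awe":92,"jb":6,"tly":99},"sr":{"jnp":23,"om":42,"tc":11,"tp":20},"wvs":{"gt":37,"k":2},"zkp":[40,59,76,23,13]},"jl":33}
After op 5 (add /frh/wvs/v 76): {"frh":{"a":{"awe":92,"jb":6,"tly":99},"sr":{"jnp":23,"om":42,"tc":11,"tp":20},"wvs":{"gt":37,"k":2,"v":76},"zkp":[40,59,76,23,13]},"jl":33}
After op 6 (replace /frh/zkp 62): {"frh":{"a":{"awe":92,"jb":6,"tly":99},"sr":{"jnp":23,"om":42,"tc":11,"tp":20},"wvs":{"gt":37,"k":2,"v":76},"zkp":62},"jl":33}
After op 7 (replace /frh/sr/jnp 58): {"frh":{"a":{"awe":92,"jb":6,"tly":99},"sr":{"jnp":58,"om":42,"tc":11,"tp":20},"wvs":{"gt":37,"k":2,"v":76},"zkp":62},"jl":33}
After op 8 (replace /frh/sr/om 92): {"frh":{"a":{"awe":92,"jb":6,"tly":99},"sr":{"jnp":58,"om":92,"tc":11,"tp":20},"wvs":{"gt":37,"k":2,"v":76},"zkp":62},"jl":33}
After op 9 (add /ldp 38): {"frh":{"a":{"awe":92,"jb":6,"tly":99},"sr":{"jnp":58,"om":92,"tc":11,"tp":20},"wvs":{"gt":37,"k":2,"v":76},"zkp":62},"jl":33,"ldp":38}
After op 10 (add /zs 16): {"frh":{"a":{"awe":92,"jb":6,"tly":99},"sr":{"jnp":58,"om":92,"tc":11,"tp":20},"wvs":{"gt":37,"k":2,"v":76},"zkp":62},"jl":33,"ldp":38,"zs":16}
After op 11 (replace /frh/sr/om 97): {"frh":{"a":{"awe":92,"jb":6,"tly":99},"sr":{"jnp":58,"om":97,"tc":11,"tp":20},"wvs":{"gt":37,"k":2,"v":76},"zkp":62},"jl":33,"ldp":38,"zs":16}
After op 12 (replace /ldp 16): {"frh":{"a":{"awe":92,"jb":6,"tly":99},"sr":{"jnp":58,"om":97,"tc":11,"tp":20},"wvs":{"gt":37,"k":2,"v":76},"zkp":62},"jl":33,"ldp":16,"zs":16}
After op 13 (replace /frh/a/tly 56): {"frh":{"a":{"awe":92,"jb":6,"tly":56},"sr":{"jnp":58,"om":97,"tc":11,"tp":20},"wvs":{"gt":37,"k":2,"v":76},"zkp":62},"jl":33,"ldp":16,"zs":16}
After op 14 (replace /frh/sr/om 62): {"frh":{"a":{"awe":92,"jb":6,"tly":56},"sr":{"jnp":58,"om":62,"tc":11,"tp":20},"wvs":{"gt":37,"k":2,"v":76},"zkp":62},"jl":33,"ldp":16,"zs":16}
After op 15 (add /frh/ex 97): {"frh":{"a":{"awe":92,"jb":6,"tly":56},"ex":97,"sr":{"jnp":58,"om":62,"tc":11,"tp":20},"wvs":{"gt":37,"k":2,"v":76},"zkp":62},"jl":33,"ldp":16,"zs":16}
After op 16 (remove /jl): {"frh":{"a":{"awe":92,"jb":6,"tly":56},"ex":97,"sr":{"jnp":58,"om":62,"tc":11,"tp":20},"wvs":{"gt":37,"k":2,"v":76},"zkp":62},"ldp":16,"zs":16}
After op 17 (replace /frh/a 32): {"frh":{"a":32,"ex":97,"sr":{"jnp":58,"om":62,"tc":11,"tp":20},"wvs":{"gt":37,"k":2,"v":76},"zkp":62},"ldp":16,"zs":16}
After op 18 (add /frh/sr/jnp 81): {"frh":{"a":32,"ex":97,"sr":{"jnp":81,"om":62,"tc":11,"tp":20},"wvs":{"gt":37,"k":2,"v":76},"zkp":62},"ldp":16,"zs":16}
After op 19 (add /frh/sr/x 89): {"frh":{"a":32,"ex":97,"sr":{"jnp":81,"om":62,"tc":11,"tp":20,"x":89},"wvs":{"gt":37,"k":2,"v":76},"zkp":62},"ldp":16,"zs":16}
After op 20 (add /frh/wvs/u 56): {"frh":{"a":32,"ex":97,"sr":{"jnp":81,"om":62,"tc":11,"tp":20,"x":89},"wvs":{"gt":37,"k":2,"u":56,"v":76},"zkp":62},"ldp":16,"zs":16}
After op 21 (add /frh 49): {"frh":49,"ldp":16,"zs":16}
After op 22 (add /pem 28): {"frh":49,"ldp":16,"pem":28,"zs":16}
After op 23 (add /dge 65): {"dge":65,"frh":49,"ldp":16,"pem":28,"zs":16}
After op 24 (replace /frh 39): {"dge":65,"frh":39,"ldp":16,"pem":28,"zs":16}
After op 25 (add /pem 47): {"dge":65,"frh":39,"ldp":16,"pem":47,"zs":16}
Size at the root: 5

Answer: 5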